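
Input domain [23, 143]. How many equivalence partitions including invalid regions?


Valid range: [23, 143]
Class 1: x < 23 — invalid
Class 2: 23 ≤ x ≤ 143 — valid
Class 3: x > 143 — invalid
Total equivalence classes: 3

3 equivalence classes


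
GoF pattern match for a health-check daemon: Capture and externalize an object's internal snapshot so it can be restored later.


This matches the Memento pattern

Memento


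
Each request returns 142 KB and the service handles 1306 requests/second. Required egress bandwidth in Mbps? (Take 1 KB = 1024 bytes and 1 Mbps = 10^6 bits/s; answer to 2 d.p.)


Formula: Mbps = payload_bytes * RPS * 8 / 1e6
Payload per request = 142 KB = 142 * 1024 = 145408 bytes
Total bytes/sec = 145408 * 1306 = 189902848
Total bits/sec = 189902848 * 8 = 1519222784
Mbps = 1519222784 / 1e6 = 1519.22

1519.22 Mbps


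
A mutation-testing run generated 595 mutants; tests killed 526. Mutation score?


Mutation score = killed / total * 100
Mutation score = 526 / 595 * 100
Mutation score = 88.4%

88.4%


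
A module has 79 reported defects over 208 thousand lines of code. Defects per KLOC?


Defect density = defects / KLOC
Defect density = 79 / 208
Defect density = 0.38 defects/KLOC

0.38 defects/KLOC


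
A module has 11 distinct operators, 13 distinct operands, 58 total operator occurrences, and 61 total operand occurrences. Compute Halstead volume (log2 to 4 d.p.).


Formula: V = N * log2(η), where N = N1 + N2 and η = η1 + η2
η = 11 + 13 = 24
N = 58 + 61 = 119
log2(24) ≈ 4.5850
V = 119 * 4.5850 = 545.62

545.62


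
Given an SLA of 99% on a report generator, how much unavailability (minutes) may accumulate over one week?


Formula: allowed downtime = period * (100 - SLA) / 100
Period (week) = 10080 minutes
Unavailability fraction = (100 - 99.0) / 100
Allowed downtime = 10080 * (100 - 99.0) / 100
Allowed downtime = 100.8 minutes

100.8 minutes


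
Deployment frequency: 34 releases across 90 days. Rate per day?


Formula: deployments per day = releases / days
= 34 / 90
= 0.378 deploys/day
(equivalently, 2.64 deploys/week)

0.378 deploys/day


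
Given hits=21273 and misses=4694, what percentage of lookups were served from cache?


Formula: hit rate = hits / (hits + misses) * 100
hit rate = 21273 / (21273 + 4694) * 100
hit rate = 21273 / 25967 * 100
hit rate = 81.92%

81.92%


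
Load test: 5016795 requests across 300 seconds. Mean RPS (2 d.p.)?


Formula: throughput = requests / seconds
throughput = 5016795 / 300
throughput = 16722.65 requests/second

16722.65 requests/second


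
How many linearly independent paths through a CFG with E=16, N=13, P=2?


Formula: V(G) = E - N + 2P
V(G) = 16 - 13 + 2*2
V(G) = 3 + 4
V(G) = 7

7


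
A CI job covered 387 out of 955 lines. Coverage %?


Coverage = covered / total * 100
Coverage = 387 / 955 * 100
Coverage = 40.52%

40.52%


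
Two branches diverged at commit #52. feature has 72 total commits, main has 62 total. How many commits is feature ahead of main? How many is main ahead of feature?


Common ancestor: commit #52
feature commits after divergence: 72 - 52 = 20
main commits after divergence: 62 - 52 = 10
feature is 20 commits ahead of main
main is 10 commits ahead of feature

feature ahead: 20, main ahead: 10


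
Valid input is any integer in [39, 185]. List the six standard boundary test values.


Range: [39, 185]
Boundaries: just below min, min, min+1, max-1, max, just above max
Values: [38, 39, 40, 184, 185, 186]

[38, 39, 40, 184, 185, 186]


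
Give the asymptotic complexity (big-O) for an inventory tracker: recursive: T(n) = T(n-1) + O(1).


Reasoning: linear recursion with constant work per frame
Complexity: O(n)

O(n)


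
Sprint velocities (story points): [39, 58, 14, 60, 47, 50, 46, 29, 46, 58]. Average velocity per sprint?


Formula: Avg velocity = Total points / Number of sprints
Points: [39, 58, 14, 60, 47, 50, 46, 29, 46, 58]
Sum = 39 + 58 + 14 + 60 + 47 + 50 + 46 + 29 + 46 + 58 = 447
Avg velocity = 447 / 10 = 44.7 points/sprint

44.7 points/sprint


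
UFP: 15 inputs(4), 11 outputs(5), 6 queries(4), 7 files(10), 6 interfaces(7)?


UFP = EI*4 + EO*5 + EQ*4 + ILF*10 + EIF*7
UFP = 15*4 + 11*5 + 6*4 + 7*10 + 6*7
UFP = 60 + 55 + 24 + 70 + 42
UFP = 251

251


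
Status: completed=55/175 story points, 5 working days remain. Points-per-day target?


Formula: Required rate = Remaining points / Days left
Remaining = 175 - 55 = 120 points
Required rate = 120 / 5 = 24.0 points/day

24.0 points/day


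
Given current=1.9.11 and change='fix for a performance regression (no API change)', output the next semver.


Current: 1.9.11
Change category: 'fix for a performance regression (no API change)' → patch bump
SemVer rule: patch bump → increment PATCH (MAJOR and MINOR unchanged)
New: 1.9.12

1.9.12


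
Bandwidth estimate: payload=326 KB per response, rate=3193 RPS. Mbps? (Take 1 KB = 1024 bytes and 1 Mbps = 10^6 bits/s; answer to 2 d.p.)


Formula: Mbps = payload_bytes * RPS * 8 / 1e6
Payload per request = 326 KB = 326 * 1024 = 333824 bytes
Total bytes/sec = 333824 * 3193 = 1065900032
Total bits/sec = 1065900032 * 8 = 8527200256
Mbps = 8527200256 / 1e6 = 8527.2

8527.2 Mbps


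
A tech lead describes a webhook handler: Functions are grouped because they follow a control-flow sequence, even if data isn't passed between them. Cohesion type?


Reasoning: Grouped by order of execution within a routine, not by data flow
Type: Procedural cohesion

Procedural cohesion


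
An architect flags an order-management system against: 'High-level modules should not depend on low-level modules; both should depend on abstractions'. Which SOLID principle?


This describes the Dependency Inversion Principle (DIP)

Dependency Inversion Principle (DIP)


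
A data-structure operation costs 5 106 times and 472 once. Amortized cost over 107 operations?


Formula: Amortized cost = Total cost / Operations
Total cost = (106 * 5) + (1 * 472)
Total cost = 530 + 472 = 1002
Amortized = 1002 / 107 = 9.3645

9.3645


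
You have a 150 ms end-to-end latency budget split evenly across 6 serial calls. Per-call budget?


Formula: per_stage = total_budget / stages
per_stage = 150 / 6
per_stage = 25.0 ms

25.0 ms


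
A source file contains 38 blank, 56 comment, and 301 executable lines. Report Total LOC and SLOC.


Total LOC = blank + comment + code
Total LOC = 38 + 56 + 301 = 395
SLOC (source only) = code = 301

Total LOC: 395, SLOC: 301


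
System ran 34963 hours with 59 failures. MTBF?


Formula: MTBF = Total operating time / Number of failures
MTBF = 34963 / 59
MTBF = 592.59 hours

592.59 hours


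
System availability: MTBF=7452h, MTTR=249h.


Availability = MTBF / (MTBF + MTTR)
Availability = 7452 / (7452 + 249)
Availability = 7452 / 7701
Availability = 96.7667%

96.7667%


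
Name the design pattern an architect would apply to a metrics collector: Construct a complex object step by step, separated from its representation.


This matches the Builder pattern

Builder


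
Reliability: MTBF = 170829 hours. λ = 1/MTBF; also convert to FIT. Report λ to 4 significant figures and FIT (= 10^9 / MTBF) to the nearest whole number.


Formula: λ = 1 / MTBF; FIT = λ × 1e9 = 1e9 / MTBF
λ = 1 / 170829 ≈ 5.854e-06 failures/hour
FIT = 1e9 / 170829 ≈ 5854 failures per 1e9 hours (nearest whole number)

λ = 5.854e-06 /h, FIT = 5854


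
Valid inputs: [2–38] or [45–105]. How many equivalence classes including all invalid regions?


Valid ranges: [2,38] and [45,105]
Class 1: x < 2 — invalid
Class 2: 2 ≤ x ≤ 38 — valid
Class 3: 38 < x < 45 — invalid (gap between ranges)
Class 4: 45 ≤ x ≤ 105 — valid
Class 5: x > 105 — invalid
Total equivalence classes: 5

5 equivalence classes


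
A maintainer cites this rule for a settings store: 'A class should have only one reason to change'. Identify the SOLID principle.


This describes the Single Responsibility Principle (SRP)

Single Responsibility Principle (SRP)


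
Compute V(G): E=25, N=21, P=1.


Formula: V(G) = E - N + 2P
V(G) = 25 - 21 + 2*1
V(G) = 4 + 2
V(G) = 6

6


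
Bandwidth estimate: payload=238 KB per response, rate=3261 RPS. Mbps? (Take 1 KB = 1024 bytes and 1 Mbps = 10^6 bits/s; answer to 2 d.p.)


Formula: Mbps = payload_bytes * RPS * 8 / 1e6
Payload per request = 238 KB = 238 * 1024 = 243712 bytes
Total bytes/sec = 243712 * 3261 = 794744832
Total bits/sec = 794744832 * 8 = 6357958656
Mbps = 6357958656 / 1e6 = 6357.96

6357.96 Mbps


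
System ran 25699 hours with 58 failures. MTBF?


Formula: MTBF = Total operating time / Number of failures
MTBF = 25699 / 58
MTBF = 443.09 hours

443.09 hours


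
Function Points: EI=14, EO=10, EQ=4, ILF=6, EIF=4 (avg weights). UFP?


UFP = EI*4 + EO*5 + EQ*4 + ILF*10 + EIF*7
UFP = 14*4 + 10*5 + 4*4 + 6*10 + 4*7
UFP = 56 + 50 + 16 + 60 + 28
UFP = 210

210


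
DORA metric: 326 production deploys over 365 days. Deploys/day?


Formula: deployments per day = releases / days
= 326 / 365
= 0.893 deploys/day
(equivalently, 6.25 deploys/week)

0.893 deploys/day


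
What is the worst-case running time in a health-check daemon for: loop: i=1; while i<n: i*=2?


Reasoning: i doubles each step so iterations are log2(n)
Complexity: O(log n)

O(log n)


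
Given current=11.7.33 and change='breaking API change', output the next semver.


Current: 11.7.33
Change category: 'breaking API change' → major bump
SemVer rule: major bump → increment MAJOR, reset MINOR and PATCH to 0
New: 12.0.0

12.0.0


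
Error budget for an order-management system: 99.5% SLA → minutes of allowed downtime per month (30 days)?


Formula: allowed downtime = period * (100 - SLA) / 100
Period (month (30 days)) = 43200 minutes
Unavailability fraction = (100 - 99.5) / 100
Allowed downtime = 43200 * (100 - 99.5) / 100
Allowed downtime = 216.0 minutes

216.0 minutes


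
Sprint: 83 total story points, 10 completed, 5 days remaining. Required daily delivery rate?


Formula: Required rate = Remaining points / Days left
Remaining = 83 - 10 = 73 points
Required rate = 73 / 5 = 14.6 points/day

14.6 points/day


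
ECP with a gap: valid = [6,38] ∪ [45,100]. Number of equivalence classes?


Valid ranges: [6,38] and [45,100]
Class 1: x < 6 — invalid
Class 2: 6 ≤ x ≤ 38 — valid
Class 3: 38 < x < 45 — invalid (gap between ranges)
Class 4: 45 ≤ x ≤ 100 — valid
Class 5: x > 100 — invalid
Total equivalence classes: 5

5 equivalence classes


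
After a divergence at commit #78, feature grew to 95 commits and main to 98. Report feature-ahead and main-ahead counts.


Common ancestor: commit #78
feature commits after divergence: 95 - 78 = 17
main commits after divergence: 98 - 78 = 20
feature is 17 commits ahead of main
main is 20 commits ahead of feature

feature ahead: 17, main ahead: 20


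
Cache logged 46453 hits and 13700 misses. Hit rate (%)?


Formula: hit rate = hits / (hits + misses) * 100
hit rate = 46453 / (46453 + 13700) * 100
hit rate = 46453 / 60153 * 100
hit rate = 77.22%

77.22%


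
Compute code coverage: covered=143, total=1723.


Coverage = covered / total * 100
Coverage = 143 / 1723 * 100
Coverage = 8.3%

8.3%


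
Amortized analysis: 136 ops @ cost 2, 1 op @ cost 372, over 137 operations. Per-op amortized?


Formula: Amortized cost = Total cost / Operations
Total cost = (136 * 2) + (1 * 372)
Total cost = 272 + 372 = 644
Amortized = 644 / 137 = 4.7007

4.7007


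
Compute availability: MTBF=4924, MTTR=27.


Availability = MTBF / (MTBF + MTTR)
Availability = 4924 / (4924 + 27)
Availability = 4924 / 4951
Availability = 99.4547%

99.4547%


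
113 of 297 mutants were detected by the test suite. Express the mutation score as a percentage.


Mutation score = killed / total * 100
Mutation score = 113 / 297 * 100
Mutation score = 38.05%

38.05%


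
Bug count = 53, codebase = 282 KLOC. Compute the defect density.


Defect density = defects / KLOC
Defect density = 53 / 282
Defect density = 0.188 defects/KLOC

0.188 defects/KLOC


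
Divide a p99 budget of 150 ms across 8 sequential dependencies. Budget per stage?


Formula: per_stage = total_budget / stages
per_stage = 150 / 8
per_stage = 18.75 ms

18.75 ms


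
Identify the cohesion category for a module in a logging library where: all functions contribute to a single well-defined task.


Reasoning: Best: single purpose
Type: Functional cohesion

Functional cohesion


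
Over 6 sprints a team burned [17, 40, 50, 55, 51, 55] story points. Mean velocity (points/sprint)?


Formula: Avg velocity = Total points / Number of sprints
Points: [17, 40, 50, 55, 51, 55]
Sum = 17 + 40 + 50 + 55 + 51 + 55 = 268
Avg velocity = 268 / 6 = 44.67 points/sprint

44.67 points/sprint


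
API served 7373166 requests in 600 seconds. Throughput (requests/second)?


Formula: throughput = requests / seconds
throughput = 7373166 / 600
throughput = 12288.61 requests/second

12288.61 requests/second


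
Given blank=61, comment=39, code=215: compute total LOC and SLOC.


Total LOC = blank + comment + code
Total LOC = 61 + 39 + 215 = 315
SLOC (source only) = code = 215

Total LOC: 315, SLOC: 215


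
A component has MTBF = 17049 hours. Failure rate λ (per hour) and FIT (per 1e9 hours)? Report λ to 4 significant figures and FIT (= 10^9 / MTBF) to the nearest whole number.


Formula: λ = 1 / MTBF; FIT = λ × 1e9 = 1e9 / MTBF
λ = 1 / 17049 ≈ 5.865e-05 failures/hour
FIT = 1e9 / 17049 ≈ 58654 failures per 1e9 hours (nearest whole number)

λ = 5.865e-05 /h, FIT = 58654


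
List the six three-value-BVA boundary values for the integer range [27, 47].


Range: [27, 47]
Boundaries: just below min, min, min+1, max-1, max, just above max
Values: [26, 27, 28, 46, 47, 48]

[26, 27, 28, 46, 47, 48]


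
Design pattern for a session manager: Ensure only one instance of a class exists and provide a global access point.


This matches the Singleton pattern

Singleton


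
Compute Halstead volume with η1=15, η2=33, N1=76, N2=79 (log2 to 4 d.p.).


Formula: V = N * log2(η), where N = N1 + N2 and η = η1 + η2
η = 15 + 33 = 48
N = 76 + 79 = 155
log2(48) ≈ 5.5850
V = 155 * 5.5850 = 865.68

865.68


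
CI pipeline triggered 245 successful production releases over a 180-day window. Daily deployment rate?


Formula: deployments per day = releases / days
= 245 / 180
= 1.361 deploys/day
(equivalently, 9.53 deploys/week)

1.361 deploys/day


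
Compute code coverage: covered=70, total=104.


Coverage = covered / total * 100
Coverage = 70 / 104 * 100
Coverage = 67.31%

67.31%


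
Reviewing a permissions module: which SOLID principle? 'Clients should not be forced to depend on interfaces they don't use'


This describes the Interface Segregation Principle (ISP)

Interface Segregation Principle (ISP)


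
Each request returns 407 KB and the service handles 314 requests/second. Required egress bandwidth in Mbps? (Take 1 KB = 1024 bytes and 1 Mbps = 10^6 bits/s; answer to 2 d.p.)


Formula: Mbps = payload_bytes * RPS * 8 / 1e6
Payload per request = 407 KB = 407 * 1024 = 416768 bytes
Total bytes/sec = 416768 * 314 = 130865152
Total bits/sec = 130865152 * 8 = 1046921216
Mbps = 1046921216 / 1e6 = 1046.92

1046.92 Mbps


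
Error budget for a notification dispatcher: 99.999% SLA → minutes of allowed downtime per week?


Formula: allowed downtime = period * (100 - SLA) / 100
Period (week) = 10080 minutes
Unavailability fraction = (100 - 99.999) / 100
Allowed downtime = 10080 * (100 - 99.999) / 100
Allowed downtime = 0.1008 minutes

0.1008 minutes


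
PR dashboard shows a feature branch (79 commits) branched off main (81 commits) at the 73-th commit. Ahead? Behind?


Common ancestor: commit #73
feature commits after divergence: 79 - 73 = 6
main commits after divergence: 81 - 73 = 8
feature is 6 commits ahead of main
main is 8 commits ahead of feature

feature ahead: 6, main ahead: 8


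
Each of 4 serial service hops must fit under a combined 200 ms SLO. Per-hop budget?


Formula: per_stage = total_budget / stages
per_stage = 200 / 4
per_stage = 50.0 ms

50.0 ms


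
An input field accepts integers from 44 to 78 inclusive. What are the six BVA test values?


Range: [44, 78]
Boundaries: just below min, min, min+1, max-1, max, just above max
Values: [43, 44, 45, 77, 78, 79]

[43, 44, 45, 77, 78, 79]


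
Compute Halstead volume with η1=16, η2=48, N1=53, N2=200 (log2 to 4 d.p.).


Formula: V = N * log2(η), where N = N1 + N2 and η = η1 + η2
η = 16 + 48 = 64
N = 53 + 200 = 253
log2(64) ≈ 6.0000
V = 253 * 6.0000 = 1518.00

1518.00


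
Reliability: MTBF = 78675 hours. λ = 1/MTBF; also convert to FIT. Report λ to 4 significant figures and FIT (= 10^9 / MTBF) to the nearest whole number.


Formula: λ = 1 / MTBF; FIT = λ × 1e9 = 1e9 / MTBF
λ = 1 / 78675 ≈ 1.271e-05 failures/hour
FIT = 1e9 / 78675 ≈ 12711 failures per 1e9 hours (nearest whole number)

λ = 1.271e-05 /h, FIT = 12711


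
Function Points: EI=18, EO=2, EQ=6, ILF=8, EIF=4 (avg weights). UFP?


UFP = EI*4 + EO*5 + EQ*4 + ILF*10 + EIF*7
UFP = 18*4 + 2*5 + 6*4 + 8*10 + 4*7
UFP = 72 + 10 + 24 + 80 + 28
UFP = 214

214


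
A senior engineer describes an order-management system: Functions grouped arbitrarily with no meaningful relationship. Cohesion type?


Reasoning: Worst: random grouping
Type: Coincidental cohesion

Coincidental cohesion


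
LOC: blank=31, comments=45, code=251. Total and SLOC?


Total LOC = blank + comment + code
Total LOC = 31 + 45 + 251 = 327
SLOC (source only) = code = 251

Total LOC: 327, SLOC: 251


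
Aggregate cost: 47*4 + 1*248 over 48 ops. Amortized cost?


Formula: Amortized cost = Total cost / Operations
Total cost = (47 * 4) + (1 * 248)
Total cost = 188 + 248 = 436
Amortized = 436 / 48 = 9.0833

9.0833


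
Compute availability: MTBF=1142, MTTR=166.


Availability = MTBF / (MTBF + MTTR)
Availability = 1142 / (1142 + 166)
Availability = 1142 / 1308
Availability = 87.3089%

87.3089%


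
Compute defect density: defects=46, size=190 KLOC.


Defect density = defects / KLOC
Defect density = 46 / 190
Defect density = 0.242 defects/KLOC

0.242 defects/KLOC


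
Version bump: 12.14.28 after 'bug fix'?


Current: 12.14.28
Change category: 'bug fix' → patch bump
SemVer rule: patch bump → increment PATCH (MAJOR and MINOR unchanged)
New: 12.14.29

12.14.29


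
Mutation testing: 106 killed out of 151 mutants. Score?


Mutation score = killed / total * 100
Mutation score = 106 / 151 * 100
Mutation score = 70.2%

70.2%


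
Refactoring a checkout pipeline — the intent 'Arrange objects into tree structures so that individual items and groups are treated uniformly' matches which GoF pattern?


This matches the Composite pattern

Composite


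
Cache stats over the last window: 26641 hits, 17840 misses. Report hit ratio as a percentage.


Formula: hit rate = hits / (hits + misses) * 100
hit rate = 26641 / (26641 + 17840) * 100
hit rate = 26641 / 44481 * 100
hit rate = 59.89%

59.89%


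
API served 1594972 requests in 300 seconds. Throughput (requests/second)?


Formula: throughput = requests / seconds
throughput = 1594972 / 300
throughput = 5316.57 requests/second

5316.57 requests/second


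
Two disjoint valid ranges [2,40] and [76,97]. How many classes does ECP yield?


Valid ranges: [2,40] and [76,97]
Class 1: x < 2 — invalid
Class 2: 2 ≤ x ≤ 40 — valid
Class 3: 40 < x < 76 — invalid (gap between ranges)
Class 4: 76 ≤ x ≤ 97 — valid
Class 5: x > 97 — invalid
Total equivalence classes: 5

5 equivalence classes


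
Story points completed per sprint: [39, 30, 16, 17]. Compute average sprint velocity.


Formula: Avg velocity = Total points / Number of sprints
Points: [39, 30, 16, 17]
Sum = 39 + 30 + 16 + 17 = 102
Avg velocity = 102 / 4 = 25.5 points/sprint

25.5 points/sprint


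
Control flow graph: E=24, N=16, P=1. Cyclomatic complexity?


Formula: V(G) = E - N + 2P
V(G) = 24 - 16 + 2*1
V(G) = 8 + 2
V(G) = 10

10


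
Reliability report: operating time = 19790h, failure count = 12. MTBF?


Formula: MTBF = Total operating time / Number of failures
MTBF = 19790 / 12
MTBF = 1649.17 hours

1649.17 hours


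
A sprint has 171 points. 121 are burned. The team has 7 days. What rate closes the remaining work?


Formula: Required rate = Remaining points / Days left
Remaining = 171 - 121 = 50 points
Required rate = 50 / 7 = 7.14 points/day

7.14 points/day


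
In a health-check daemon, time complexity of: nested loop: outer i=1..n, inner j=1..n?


Reasoning: n iterations times n iterations
Complexity: O(n^2)

O(n^2)


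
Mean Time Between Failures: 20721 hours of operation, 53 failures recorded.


Formula: MTBF = Total operating time / Number of failures
MTBF = 20721 / 53
MTBF = 390.96 hours

390.96 hours


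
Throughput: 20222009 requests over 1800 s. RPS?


Formula: throughput = requests / seconds
throughput = 20222009 / 1800
throughput = 11234.45 requests/second

11234.45 requests/second


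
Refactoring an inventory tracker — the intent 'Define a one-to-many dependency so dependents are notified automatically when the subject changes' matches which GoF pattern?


This matches the Observer pattern

Observer


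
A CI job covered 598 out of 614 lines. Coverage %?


Coverage = covered / total * 100
Coverage = 598 / 614 * 100
Coverage = 97.39%

97.39%


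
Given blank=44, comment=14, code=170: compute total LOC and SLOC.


Total LOC = blank + comment + code
Total LOC = 44 + 14 + 170 = 228
SLOC (source only) = code = 170

Total LOC: 228, SLOC: 170


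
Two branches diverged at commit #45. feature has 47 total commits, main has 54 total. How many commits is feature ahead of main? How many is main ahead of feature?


Common ancestor: commit #45
feature commits after divergence: 47 - 45 = 2
main commits after divergence: 54 - 45 = 9
feature is 2 commits ahead of main
main is 9 commits ahead of feature

feature ahead: 2, main ahead: 9


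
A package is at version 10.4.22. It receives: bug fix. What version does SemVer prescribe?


Current: 10.4.22
Change category: 'bug fix' → patch bump
SemVer rule: patch bump → increment PATCH (MAJOR and MINOR unchanged)
New: 10.4.23

10.4.23


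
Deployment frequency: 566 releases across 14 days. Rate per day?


Formula: deployments per day = releases / days
= 566 / 14
= 40.429 deploys/day
(equivalently, 283.0 deploys/week)

40.429 deploys/day


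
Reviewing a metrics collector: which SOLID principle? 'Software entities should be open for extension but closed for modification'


This describes the Open/Closed Principle (OCP)

Open/Closed Principle (OCP)


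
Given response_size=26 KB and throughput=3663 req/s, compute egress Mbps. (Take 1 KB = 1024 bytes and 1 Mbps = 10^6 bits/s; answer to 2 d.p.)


Formula: Mbps = payload_bytes * RPS * 8 / 1e6
Payload per request = 26 KB = 26 * 1024 = 26624 bytes
Total bytes/sec = 26624 * 3663 = 97523712
Total bits/sec = 97523712 * 8 = 780189696
Mbps = 780189696 / 1e6 = 780.19

780.19 Mbps


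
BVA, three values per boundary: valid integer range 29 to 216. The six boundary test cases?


Range: [29, 216]
Boundaries: just below min, min, min+1, max-1, max, just above max
Values: [28, 29, 30, 215, 216, 217]

[28, 29, 30, 215, 216, 217]


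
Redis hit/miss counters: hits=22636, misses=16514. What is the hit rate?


Formula: hit rate = hits / (hits + misses) * 100
hit rate = 22636 / (22636 + 16514) * 100
hit rate = 22636 / 39150 * 100
hit rate = 57.82%

57.82%


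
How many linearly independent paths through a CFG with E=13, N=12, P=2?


Formula: V(G) = E - N + 2P
V(G) = 13 - 12 + 2*2
V(G) = 1 + 4
V(G) = 5

5


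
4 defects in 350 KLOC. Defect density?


Defect density = defects / KLOC
Defect density = 4 / 350
Defect density = 0.011 defects/KLOC

0.011 defects/KLOC


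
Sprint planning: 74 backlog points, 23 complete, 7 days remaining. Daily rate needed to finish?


Formula: Required rate = Remaining points / Days left
Remaining = 74 - 23 = 51 points
Required rate = 51 / 7 = 7.29 points/day

7.29 points/day


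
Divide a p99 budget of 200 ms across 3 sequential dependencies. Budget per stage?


Formula: per_stage = total_budget / stages
per_stage = 200 / 3
per_stage = 66.67 ms

66.67 ms


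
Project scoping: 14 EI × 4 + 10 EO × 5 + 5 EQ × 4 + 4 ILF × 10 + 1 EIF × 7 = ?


UFP = EI*4 + EO*5 + EQ*4 + ILF*10 + EIF*7
UFP = 14*4 + 10*5 + 5*4 + 4*10 + 1*7
UFP = 56 + 50 + 20 + 40 + 7
UFP = 173

173


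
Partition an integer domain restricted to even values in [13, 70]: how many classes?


Constraint: even integers in [13, 70]
Class 1: x < 13 — out-of-range invalid
Class 2: x in [13,70] but odd — wrong type invalid
Class 3: x in [13,70] and even — valid
Class 4: x > 70 — out-of-range invalid
Total equivalence classes: 4

4 equivalence classes


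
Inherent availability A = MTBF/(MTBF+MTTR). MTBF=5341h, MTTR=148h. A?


Availability = MTBF / (MTBF + MTTR)
Availability = 5341 / (5341 + 148)
Availability = 5341 / 5489
Availability = 97.3037%

97.3037%


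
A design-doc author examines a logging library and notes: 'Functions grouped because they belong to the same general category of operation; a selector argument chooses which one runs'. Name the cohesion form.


Reasoning: Grouped by category of activity, not by data or sequence
Type: Logical cohesion

Logical cohesion


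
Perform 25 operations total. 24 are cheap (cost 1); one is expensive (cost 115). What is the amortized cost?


Formula: Amortized cost = Total cost / Operations
Total cost = (24 * 1) + (1 * 115)
Total cost = 24 + 115 = 139
Amortized = 139 / 25 = 5.56

5.56


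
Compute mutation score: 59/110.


Mutation score = killed / total * 100
Mutation score = 59 / 110 * 100
Mutation score = 53.64%

53.64%


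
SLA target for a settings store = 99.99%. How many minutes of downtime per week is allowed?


Formula: allowed downtime = period * (100 - SLA) / 100
Period (week) = 10080 minutes
Unavailability fraction = (100 - 99.99) / 100
Allowed downtime = 10080 * (100 - 99.99) / 100
Allowed downtime = 1.008 minutes

1.008 minutes


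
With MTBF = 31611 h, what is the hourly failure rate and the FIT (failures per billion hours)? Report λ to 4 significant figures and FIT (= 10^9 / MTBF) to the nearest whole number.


Formula: λ = 1 / MTBF; FIT = λ × 1e9 = 1e9 / MTBF
λ = 1 / 31611 ≈ 3.163e-05 failures/hour
FIT = 1e9 / 31611 ≈ 31635 failures per 1e9 hours (nearest whole number)

λ = 3.163e-05 /h, FIT = 31635


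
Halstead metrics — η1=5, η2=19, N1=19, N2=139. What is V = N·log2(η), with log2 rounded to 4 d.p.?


Formula: V = N * log2(η), where N = N1 + N2 and η = η1 + η2
η = 5 + 19 = 24
N = 19 + 139 = 158
log2(24) ≈ 4.5850
V = 158 * 4.5850 = 724.43

724.43


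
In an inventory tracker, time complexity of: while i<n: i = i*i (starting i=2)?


Reasoning: squaring drives double-exponential growth; iterations ~ log log n
Complexity: O(log log n)

O(log log n)


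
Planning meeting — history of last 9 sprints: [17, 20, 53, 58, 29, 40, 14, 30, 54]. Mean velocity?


Formula: Avg velocity = Total points / Number of sprints
Points: [17, 20, 53, 58, 29, 40, 14, 30, 54]
Sum = 17 + 20 + 53 + 58 + 29 + 40 + 14 + 30 + 54 = 315
Avg velocity = 315 / 9 = 35.0 points/sprint

35.0 points/sprint


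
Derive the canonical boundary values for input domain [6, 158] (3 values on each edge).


Range: [6, 158]
Boundaries: just below min, min, min+1, max-1, max, just above max
Values: [5, 6, 7, 157, 158, 159]

[5, 6, 7, 157, 158, 159]


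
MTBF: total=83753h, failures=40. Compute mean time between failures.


Formula: MTBF = Total operating time / Number of failures
MTBF = 83753 / 40
MTBF = 2093.83 hours

2093.83 hours


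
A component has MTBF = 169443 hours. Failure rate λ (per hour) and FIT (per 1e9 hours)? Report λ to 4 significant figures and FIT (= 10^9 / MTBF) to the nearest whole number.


Formula: λ = 1 / MTBF; FIT = λ × 1e9 = 1e9 / MTBF
λ = 1 / 169443 ≈ 5.902e-06 failures/hour
FIT = 1e9 / 169443 ≈ 5902 failures per 1e9 hours (nearest whole number)

λ = 5.902e-06 /h, FIT = 5902


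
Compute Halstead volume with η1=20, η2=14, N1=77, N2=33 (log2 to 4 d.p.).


Formula: V = N * log2(η), where N = N1 + N2 and η = η1 + η2
η = 20 + 14 = 34
N = 77 + 33 = 110
log2(34) ≈ 5.0875
V = 110 * 5.0875 = 559.63

559.63


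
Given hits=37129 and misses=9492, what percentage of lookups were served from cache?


Formula: hit rate = hits / (hits + misses) * 100
hit rate = 37129 / (37129 + 9492) * 100
hit rate = 37129 / 46621 * 100
hit rate = 79.64%

79.64%


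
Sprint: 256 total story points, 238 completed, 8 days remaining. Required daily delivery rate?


Formula: Required rate = Remaining points / Days left
Remaining = 256 - 238 = 18 points
Required rate = 18 / 8 = 2.25 points/day

2.25 points/day


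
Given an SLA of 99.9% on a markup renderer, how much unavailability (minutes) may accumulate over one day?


Formula: allowed downtime = period * (100 - SLA) / 100
Period (day) = 1440 minutes
Unavailability fraction = (100 - 99.9) / 100
Allowed downtime = 1440 * (100 - 99.9) / 100
Allowed downtime = 1.44 minutes

1.44 minutes


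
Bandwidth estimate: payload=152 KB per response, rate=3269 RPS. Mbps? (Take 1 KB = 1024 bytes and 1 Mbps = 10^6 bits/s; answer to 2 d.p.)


Formula: Mbps = payload_bytes * RPS * 8 / 1e6
Payload per request = 152 KB = 152 * 1024 = 155648 bytes
Total bytes/sec = 155648 * 3269 = 508813312
Total bits/sec = 508813312 * 8 = 4070506496
Mbps = 4070506496 / 1e6 = 4070.51

4070.51 Mbps


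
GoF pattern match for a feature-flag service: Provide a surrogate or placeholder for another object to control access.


This matches the Proxy pattern

Proxy


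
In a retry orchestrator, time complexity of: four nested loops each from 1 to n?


Reasoning: four levels of nesting
Complexity: O(n^4)

O(n^4)


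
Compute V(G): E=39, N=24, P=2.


Formula: V(G) = E - N + 2P
V(G) = 39 - 24 + 2*2
V(G) = 15 + 4
V(G) = 19

19


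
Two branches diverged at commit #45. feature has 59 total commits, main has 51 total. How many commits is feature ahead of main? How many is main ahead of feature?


Common ancestor: commit #45
feature commits after divergence: 59 - 45 = 14
main commits after divergence: 51 - 45 = 6
feature is 14 commits ahead of main
main is 6 commits ahead of feature

feature ahead: 14, main ahead: 6


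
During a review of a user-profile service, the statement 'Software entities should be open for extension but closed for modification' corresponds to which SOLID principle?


This describes the Open/Closed Principle (OCP)

Open/Closed Principle (OCP)


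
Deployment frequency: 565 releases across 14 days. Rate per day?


Formula: deployments per day = releases / days
= 565 / 14
= 40.357 deploys/day
(equivalently, 282.5 deploys/week)

40.357 deploys/day


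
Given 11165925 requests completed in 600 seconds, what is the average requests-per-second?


Formula: throughput = requests / seconds
throughput = 11165925 / 600
throughput = 18609.88 requests/second

18609.88 requests/second


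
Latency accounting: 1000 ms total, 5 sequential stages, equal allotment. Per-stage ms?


Formula: per_stage = total_budget / stages
per_stage = 1000 / 5
per_stage = 200.0 ms

200.0 ms


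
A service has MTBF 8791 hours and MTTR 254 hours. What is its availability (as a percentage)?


Availability = MTBF / (MTBF + MTTR)
Availability = 8791 / (8791 + 254)
Availability = 8791 / 9045
Availability = 97.1918%

97.1918%


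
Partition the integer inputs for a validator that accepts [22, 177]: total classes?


Valid range: [22, 177]
Class 1: x < 22 — invalid
Class 2: 22 ≤ x ≤ 177 — valid
Class 3: x > 177 — invalid
Total equivalence classes: 3

3 equivalence classes


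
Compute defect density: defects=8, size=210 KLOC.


Defect density = defects / KLOC
Defect density = 8 / 210
Defect density = 0.038 defects/KLOC

0.038 defects/KLOC


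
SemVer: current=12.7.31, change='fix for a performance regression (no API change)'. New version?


Current: 12.7.31
Change category: 'fix for a performance regression (no API change)' → patch bump
SemVer rule: patch bump → increment PATCH (MAJOR and MINOR unchanged)
New: 12.7.32

12.7.32


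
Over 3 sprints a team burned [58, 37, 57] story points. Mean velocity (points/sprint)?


Formula: Avg velocity = Total points / Number of sprints
Points: [58, 37, 57]
Sum = 58 + 37 + 57 = 152
Avg velocity = 152 / 3 = 50.67 points/sprint

50.67 points/sprint


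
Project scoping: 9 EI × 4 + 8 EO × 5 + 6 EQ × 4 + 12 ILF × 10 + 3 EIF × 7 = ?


UFP = EI*4 + EO*5 + EQ*4 + ILF*10 + EIF*7
UFP = 9*4 + 8*5 + 6*4 + 12*10 + 3*7
UFP = 36 + 40 + 24 + 120 + 21
UFP = 241

241


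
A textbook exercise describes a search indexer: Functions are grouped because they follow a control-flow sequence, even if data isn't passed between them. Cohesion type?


Reasoning: Grouped by order of execution within a routine, not by data flow
Type: Procedural cohesion

Procedural cohesion


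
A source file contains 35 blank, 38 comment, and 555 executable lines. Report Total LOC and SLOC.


Total LOC = blank + comment + code
Total LOC = 35 + 38 + 555 = 628
SLOC (source only) = code = 555

Total LOC: 628, SLOC: 555


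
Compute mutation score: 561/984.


Mutation score = killed / total * 100
Mutation score = 561 / 984 * 100
Mutation score = 57.01%

57.01%


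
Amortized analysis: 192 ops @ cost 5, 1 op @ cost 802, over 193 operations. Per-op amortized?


Formula: Amortized cost = Total cost / Operations
Total cost = (192 * 5) + (1 * 802)
Total cost = 960 + 802 = 1762
Amortized = 1762 / 193 = 9.1295

9.1295


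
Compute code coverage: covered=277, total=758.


Coverage = covered / total * 100
Coverage = 277 / 758 * 100
Coverage = 36.54%

36.54%


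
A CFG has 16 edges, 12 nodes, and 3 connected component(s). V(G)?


Formula: V(G) = E - N + 2P
V(G) = 16 - 12 + 2*3
V(G) = 4 + 6
V(G) = 10

10


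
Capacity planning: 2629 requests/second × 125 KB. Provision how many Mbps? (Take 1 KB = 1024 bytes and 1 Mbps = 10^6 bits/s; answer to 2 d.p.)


Formula: Mbps = payload_bytes * RPS * 8 / 1e6
Payload per request = 125 KB = 125 * 1024 = 128000 bytes
Total bytes/sec = 128000 * 2629 = 336512000
Total bits/sec = 336512000 * 8 = 2692096000
Mbps = 2692096000 / 1e6 = 2692.1

2692.1 Mbps


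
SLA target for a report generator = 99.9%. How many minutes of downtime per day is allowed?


Formula: allowed downtime = period * (100 - SLA) / 100
Period (day) = 1440 minutes
Unavailability fraction = (100 - 99.9) / 100
Allowed downtime = 1440 * (100 - 99.9) / 100
Allowed downtime = 1.44 minutes

1.44 minutes


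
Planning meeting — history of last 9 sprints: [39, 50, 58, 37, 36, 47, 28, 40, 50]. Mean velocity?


Formula: Avg velocity = Total points / Number of sprints
Points: [39, 50, 58, 37, 36, 47, 28, 40, 50]
Sum = 39 + 50 + 58 + 37 + 36 + 47 + 28 + 40 + 50 = 385
Avg velocity = 385 / 9 = 42.78 points/sprint

42.78 points/sprint


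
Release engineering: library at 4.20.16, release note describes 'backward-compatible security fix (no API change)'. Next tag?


Current: 4.20.16
Change category: 'backward-compatible security fix (no API change)' → patch bump
SemVer rule: patch bump → increment PATCH (MAJOR and MINOR unchanged)
New: 4.20.17

4.20.17


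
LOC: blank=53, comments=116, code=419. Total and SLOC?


Total LOC = blank + comment + code
Total LOC = 53 + 116 + 419 = 588
SLOC (source only) = code = 419

Total LOC: 588, SLOC: 419


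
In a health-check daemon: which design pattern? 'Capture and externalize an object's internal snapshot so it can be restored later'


This matches the Memento pattern

Memento


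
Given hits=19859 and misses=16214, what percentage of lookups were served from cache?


Formula: hit rate = hits / (hits + misses) * 100
hit rate = 19859 / (19859 + 16214) * 100
hit rate = 19859 / 36073 * 100
hit rate = 55.05%

55.05%


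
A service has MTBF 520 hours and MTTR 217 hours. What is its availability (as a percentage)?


Availability = MTBF / (MTBF + MTTR)
Availability = 520 / (520 + 217)
Availability = 520 / 737
Availability = 70.5563%

70.5563%


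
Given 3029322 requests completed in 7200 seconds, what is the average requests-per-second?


Formula: throughput = requests / seconds
throughput = 3029322 / 7200
throughput = 420.74 requests/second

420.74 requests/second


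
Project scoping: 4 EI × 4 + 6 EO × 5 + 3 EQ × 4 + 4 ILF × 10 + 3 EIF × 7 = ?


UFP = EI*4 + EO*5 + EQ*4 + ILF*10 + EIF*7
UFP = 4*4 + 6*5 + 3*4 + 4*10 + 3*7
UFP = 16 + 30 + 12 + 40 + 21
UFP = 119

119


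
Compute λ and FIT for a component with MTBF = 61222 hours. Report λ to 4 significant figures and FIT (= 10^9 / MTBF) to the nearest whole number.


Formula: λ = 1 / MTBF; FIT = λ × 1e9 = 1e9 / MTBF
λ = 1 / 61222 ≈ 1.633e-05 failures/hour
FIT = 1e9 / 61222 ≈ 16334 failures per 1e9 hours (nearest whole number)

λ = 1.633e-05 /h, FIT = 16334


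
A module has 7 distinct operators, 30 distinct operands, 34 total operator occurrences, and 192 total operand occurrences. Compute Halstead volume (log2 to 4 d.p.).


Formula: V = N * log2(η), where N = N1 + N2 and η = η1 + η2
η = 7 + 30 = 37
N = 34 + 192 = 226
log2(37) ≈ 5.2095
V = 226 * 5.2095 = 1177.35

1177.35


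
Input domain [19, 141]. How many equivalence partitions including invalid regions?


Valid range: [19, 141]
Class 1: x < 19 — invalid
Class 2: 19 ≤ x ≤ 141 — valid
Class 3: x > 141 — invalid
Total equivalence classes: 3

3 equivalence classes


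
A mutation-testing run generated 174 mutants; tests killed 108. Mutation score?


Mutation score = killed / total * 100
Mutation score = 108 / 174 * 100
Mutation score = 62.07%

62.07%


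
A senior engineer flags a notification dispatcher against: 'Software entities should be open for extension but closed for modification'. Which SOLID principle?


This describes the Open/Closed Principle (OCP)

Open/Closed Principle (OCP)


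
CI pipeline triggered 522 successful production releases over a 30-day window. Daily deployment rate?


Formula: deployments per day = releases / days
= 522 / 30
= 17.4 deploys/day
(equivalently, 121.8 deploys/week)

17.4 deploys/day


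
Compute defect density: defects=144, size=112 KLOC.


Defect density = defects / KLOC
Defect density = 144 / 112
Defect density = 1.286 defects/KLOC

1.286 defects/KLOC


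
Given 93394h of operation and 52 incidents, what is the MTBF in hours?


Formula: MTBF = Total operating time / Number of failures
MTBF = 93394 / 52
MTBF = 1796.04 hours

1796.04 hours


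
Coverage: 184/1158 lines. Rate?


Coverage = covered / total * 100
Coverage = 184 / 1158 * 100
Coverage = 15.89%

15.89%


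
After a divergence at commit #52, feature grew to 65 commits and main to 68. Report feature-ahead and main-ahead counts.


Common ancestor: commit #52
feature commits after divergence: 65 - 52 = 13
main commits after divergence: 68 - 52 = 16
feature is 13 commits ahead of main
main is 16 commits ahead of feature

feature ahead: 13, main ahead: 16


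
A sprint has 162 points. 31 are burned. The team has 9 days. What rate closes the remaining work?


Formula: Required rate = Remaining points / Days left
Remaining = 162 - 31 = 131 points
Required rate = 131 / 9 = 14.56 points/day

14.56 points/day
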